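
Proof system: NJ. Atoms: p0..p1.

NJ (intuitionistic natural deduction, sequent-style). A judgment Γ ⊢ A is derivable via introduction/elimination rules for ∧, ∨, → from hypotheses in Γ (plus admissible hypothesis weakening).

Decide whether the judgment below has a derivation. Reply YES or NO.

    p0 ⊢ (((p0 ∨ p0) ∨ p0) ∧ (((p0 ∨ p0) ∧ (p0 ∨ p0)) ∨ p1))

Derivation trace:
[∧I] p0 ⊢ (((p0 ∨ p0) ∨ p0) ∧ (((p0 ∨ p0) ∧ (p0 ∨ p0)) ∨ p1))
  [∨I₁] p0 ⊢ ((p0 ∨ p0) ∨ p0)
    [∨I₂] p0 ⊢ (p0 ∨ p0)
      [Ax] p0 ⊢ p0
  [∨I₁] p0 ⊢ (((p0 ∨ p0) ∧ (p0 ∨ p0)) ∨ p1)
    [∧I] p0 ⊢ ((p0 ∨ p0) ∧ (p0 ∨ p0))
      [∨I₂] p0 ⊢ (p0 ∨ p0)
        [Ax] p0 ⊢ p0
      [∨I₂] p0 ⊢ (p0 ∨ p0)
        [Ax] p0 ⊢ p0

Result: YES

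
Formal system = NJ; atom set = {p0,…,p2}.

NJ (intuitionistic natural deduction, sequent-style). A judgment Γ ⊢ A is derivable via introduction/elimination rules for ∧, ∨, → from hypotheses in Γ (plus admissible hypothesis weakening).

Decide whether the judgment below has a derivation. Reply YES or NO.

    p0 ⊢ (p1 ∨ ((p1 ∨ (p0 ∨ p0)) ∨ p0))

Derivation trace:
[∨I₂] p0 ⊢ (p1 ∨ ((p1 ∨ (p0 ∨ p0)) ∨ p0))
  [∨I₁] p0 ⊢ ((p1 ∨ (p0 ∨ p0)) ∨ p0)
    [∨I₂] p0 ⊢ (p1 ∨ (p0 ∨ p0))
      [∨I₂] p0 ⊢ (p0 ∨ p0)
        [Ax] p0 ⊢ p0

Result: YES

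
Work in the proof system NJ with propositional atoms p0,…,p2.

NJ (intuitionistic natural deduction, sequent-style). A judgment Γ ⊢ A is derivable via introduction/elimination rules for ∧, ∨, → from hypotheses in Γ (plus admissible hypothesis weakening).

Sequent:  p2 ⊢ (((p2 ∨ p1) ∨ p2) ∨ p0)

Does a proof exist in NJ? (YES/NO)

Derivation (root first):
[∨I₁] p2 ⊢ (((p2 ∨ p1) ∨ p2) ∨ p0)
  [∨I₁] p2 ⊢ ((p2 ∨ p1) ∨ p2)
    [∨I₁] p2 ⊢ (p2 ∨ p1)
      [Ax] p2 ⊢ p2

Result: YES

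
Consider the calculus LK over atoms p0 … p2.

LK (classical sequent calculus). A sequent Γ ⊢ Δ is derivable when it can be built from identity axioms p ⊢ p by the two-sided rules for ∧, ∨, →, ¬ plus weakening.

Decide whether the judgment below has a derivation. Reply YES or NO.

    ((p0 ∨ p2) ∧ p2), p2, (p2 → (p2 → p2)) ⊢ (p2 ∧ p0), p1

Search for a countermodel by truth-table:
  v=000: Γ:[((p0 ∨ p2) ∧ p2)=F, p2=F, (p2 → (p2 → p2))=T] Δ:[(p2 ∧ p0)=F, p1=F] refutes=False
  v=001: Γ:[((p0 ∨ p2) ∧ p2)=T, p2=T, (p2 → (p2 → p2))=T] Δ:[(p2 ∧ p0)=F, p1=F] refutes=True  ← countermodel

Result: NO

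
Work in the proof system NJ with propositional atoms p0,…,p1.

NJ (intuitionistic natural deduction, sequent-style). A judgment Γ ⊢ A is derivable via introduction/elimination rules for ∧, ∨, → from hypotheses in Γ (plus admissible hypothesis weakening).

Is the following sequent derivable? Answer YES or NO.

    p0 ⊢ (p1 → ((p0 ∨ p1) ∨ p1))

Proof tree:
[→I] p0 ⊢ (p1 → ((p0 ∨ p1) ∨ p1))
  [∨I₁] p1, p0 ⊢ ((p0 ∨ p1) ∨ p1)
    [Wk] p1, p0 ⊢ (p0 ∨ p1)
      [∨I₂] p1 ⊢ (p0 ∨ p1)
        [Ax] p1 ⊢ p1

Result: YES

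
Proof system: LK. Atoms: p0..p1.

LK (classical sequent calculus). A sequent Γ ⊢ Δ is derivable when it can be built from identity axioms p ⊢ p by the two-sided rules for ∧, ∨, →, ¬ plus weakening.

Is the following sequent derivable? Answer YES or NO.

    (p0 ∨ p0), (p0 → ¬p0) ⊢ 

Derivation (root first):
[→L] (p0 ∨ p0), (p0 → ¬p0) ⊢ 
  [∨L] (p0 ∨ p0) ⊢ p0
    [Ax] p0 ⊢ p0
    [Ax] p0 ⊢ p0
  [¬L] (p0 ∨ p0), ¬p0 ⊢ 
    [∨L] (p0 ∨ p0) ⊢ p0
      [Ax] p0 ⊢ p0
      [Ax] p0 ⊢ p0

Result: YES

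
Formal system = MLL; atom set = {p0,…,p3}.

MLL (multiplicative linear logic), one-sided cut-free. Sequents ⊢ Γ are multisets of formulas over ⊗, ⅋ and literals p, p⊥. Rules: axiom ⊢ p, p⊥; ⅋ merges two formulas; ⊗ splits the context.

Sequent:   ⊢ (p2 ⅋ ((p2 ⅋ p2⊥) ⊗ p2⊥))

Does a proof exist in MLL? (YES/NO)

Derivation (root first):
[⅋]  ⊢ (p2 ⅋ ((p2 ⅋ p2⊥) ⊗ p2⊥))
  [⊗]  ⊢ p2, ((p2 ⅋ p2⊥) ⊗ p2⊥)
    [⅋]  ⊢ (p2 ⅋ p2⊥)
      [Ax]  ⊢ p2, p2⊥
    [Ax]  ⊢ p2, p2⊥

Result: YES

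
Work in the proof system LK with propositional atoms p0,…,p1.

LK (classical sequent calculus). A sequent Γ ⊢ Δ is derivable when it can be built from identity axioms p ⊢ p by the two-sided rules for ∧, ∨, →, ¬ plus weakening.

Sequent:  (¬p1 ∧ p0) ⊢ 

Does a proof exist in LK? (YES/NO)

Truth-table refutation:
  v=00: Γ:[(¬p1 ∧ p0)=F] Δ:[] refutes=False
  v=01: Γ:[(¬p1 ∧ p0)=F] Δ:[] refutes=False
  v=10: Γ:[(¬p1 ∧ p0)=T] Δ:[] refutes=True  ← countermodel

Result: NO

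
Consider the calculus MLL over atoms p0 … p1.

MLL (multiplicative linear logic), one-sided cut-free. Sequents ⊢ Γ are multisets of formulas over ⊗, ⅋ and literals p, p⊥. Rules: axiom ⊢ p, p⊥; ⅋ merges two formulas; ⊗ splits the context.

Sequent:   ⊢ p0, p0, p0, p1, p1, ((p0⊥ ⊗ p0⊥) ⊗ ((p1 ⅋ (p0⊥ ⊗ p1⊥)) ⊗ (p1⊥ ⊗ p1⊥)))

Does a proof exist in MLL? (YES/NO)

Derivation (root first):
[⊗]  ⊢ p0, p0, p0, p1, p1, ((p0⊥ ⊗ p0⊥) ⊗ ((p1 ⅋ (p0⊥ ⊗ p1⊥)) ⊗ (p1⊥ ⊗ p1⊥)))
  [⊗]  ⊢ p0, p0, (p0⊥ ⊗ p0⊥)
    [Ax]  ⊢ p0, p0⊥
    [Ax]  ⊢ p0, p0⊥
  [⊗]  ⊢ p0, p1, p1, ((p1 ⅋ (p0⊥ ⊗ p1⊥)) ⊗ (p1⊥ ⊗ p1⊥))
    [⅋]  ⊢ p0, (p1 ⅋ (p0⊥ ⊗ p1⊥))
      [⊗]  ⊢ p0, p1, (p0⊥ ⊗ p1⊥)
        [Ax]  ⊢ p0, p0⊥
        [Ax]  ⊢ p1, p1⊥
    [⊗]  ⊢ p1, p1, (p1⊥ ⊗ p1⊥)
      [Ax]  ⊢ p1, p1⊥
      [Ax]  ⊢ p1, p1⊥

Result: YES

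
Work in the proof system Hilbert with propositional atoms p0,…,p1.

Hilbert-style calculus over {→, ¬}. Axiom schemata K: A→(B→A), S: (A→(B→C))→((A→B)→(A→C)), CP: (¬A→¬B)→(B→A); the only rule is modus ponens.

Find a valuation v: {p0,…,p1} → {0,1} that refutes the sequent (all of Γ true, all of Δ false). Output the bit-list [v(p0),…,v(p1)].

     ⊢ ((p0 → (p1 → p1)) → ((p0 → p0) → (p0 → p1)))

Search for a countermodel by truth-table:
  v=00: Γ:[] Δ:[((p0 → (p1 → p1)) → ((p0 → p0) → (p0 → p1)))=T] refutes=False
  v=01: Γ:[] Δ:[((p0 → (p1 → p1)) → ((p0 → p0) → (p0 → p1)))=T] refutes=False
  v=10: Γ:[] Δ:[((p0 → (p1 → p1)) → ((p0 → p0) → (p0 → p1)))=F] refutes=True  ← countermodel

Result: [1, 0]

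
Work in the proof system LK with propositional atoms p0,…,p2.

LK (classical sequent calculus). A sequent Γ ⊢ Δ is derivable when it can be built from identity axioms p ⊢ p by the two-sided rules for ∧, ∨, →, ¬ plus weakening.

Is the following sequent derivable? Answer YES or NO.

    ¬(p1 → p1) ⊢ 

Proof tree:
[¬L] ¬(p1 → p1) ⊢ 
  [→R]  ⊢ (p1 → p1)
    [Ax] p1 ⊢ p1

Result: YES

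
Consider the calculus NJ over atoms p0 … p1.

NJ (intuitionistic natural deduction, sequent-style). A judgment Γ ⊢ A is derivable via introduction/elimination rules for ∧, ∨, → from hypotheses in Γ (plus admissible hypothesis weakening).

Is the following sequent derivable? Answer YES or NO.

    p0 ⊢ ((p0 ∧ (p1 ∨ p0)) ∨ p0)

Proof tree:
[∨I₁] p0 ⊢ ((p0 ∧ (p1 ∨ p0)) ∨ p0)
  [∧I] p0 ⊢ (p0 ∧ (p1 ∨ p0))
    [Ax] p0 ⊢ p0
    [∨I₂] p0 ⊢ (p1 ∨ p0)
      [Ax] p0 ⊢ p0

Result: YES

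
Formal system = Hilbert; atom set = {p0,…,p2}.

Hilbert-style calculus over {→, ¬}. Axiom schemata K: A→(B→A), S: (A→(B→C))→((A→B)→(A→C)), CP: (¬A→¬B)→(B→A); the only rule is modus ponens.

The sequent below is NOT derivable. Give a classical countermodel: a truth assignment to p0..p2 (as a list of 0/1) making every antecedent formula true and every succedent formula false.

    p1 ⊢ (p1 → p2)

Truth-table refutation:
  v=000: Γ:[p1=F] Δ:[(p1 → p2)=T] refutes=False
  v=001: Γ:[p1=F] Δ:[(p1 → p2)=T] refutes=False
  v=010: Γ:[p1=T] Δ:[(p1 → p2)=F] refutes=True  ← countermodel

Result: [0, 1, 0]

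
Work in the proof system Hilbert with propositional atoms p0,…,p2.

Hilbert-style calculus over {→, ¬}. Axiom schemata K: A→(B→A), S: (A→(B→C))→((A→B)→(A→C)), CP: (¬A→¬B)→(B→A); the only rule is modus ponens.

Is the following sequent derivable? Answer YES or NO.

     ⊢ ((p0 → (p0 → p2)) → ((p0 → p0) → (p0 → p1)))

Enumerate valuations to refute Γ ⊢ Δ:
  v=000: Γ:[] Δ:[((p0 → (p0 → p2)) → ((p0 → p0) → (p0 → p1)))=T] refutes=False
  v=001: Γ:[] Δ:[((p0 → (p0 → p2)) → ((p0 → p0) → (p0 → p1)))=T] refutes=False
  v=010: Γ:[] Δ:[((p0 → (p0 → p2)) → ((p0 → p0) → (p0 → p1)))=T] refutes=False
  v=011: Γ:[] Δ:[((p0 → (p0 → p2)) → ((p0 → p0) → (p0 → p1)))=T] refutes=False
  v=100: Γ:[] Δ:[((p0 → (p0 → p2)) → ((p0 → p0) → (p0 → p1)))=T] refutes=False
  v=101: Γ:[] Δ:[((p0 → (p0 → p2)) → ((p0 → p0) → (p0 → p1)))=F] refutes=True  ← countermodel

Result: NO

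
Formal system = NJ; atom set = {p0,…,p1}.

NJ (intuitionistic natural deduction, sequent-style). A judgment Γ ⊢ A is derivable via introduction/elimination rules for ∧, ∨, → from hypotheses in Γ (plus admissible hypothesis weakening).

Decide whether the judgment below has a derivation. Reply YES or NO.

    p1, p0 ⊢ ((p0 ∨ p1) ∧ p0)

Derivation trace:
[∧I] p1, p0 ⊢ ((p0 ∨ p1) ∧ p0)
  [Wk] p0, p1 ⊢ (p0 ∨ p1)
    [∨I₁] p0 ⊢ (p0 ∨ p1)
      [Ax] p0 ⊢ p0
  [Ax] p0 ⊢ p0

Result: YES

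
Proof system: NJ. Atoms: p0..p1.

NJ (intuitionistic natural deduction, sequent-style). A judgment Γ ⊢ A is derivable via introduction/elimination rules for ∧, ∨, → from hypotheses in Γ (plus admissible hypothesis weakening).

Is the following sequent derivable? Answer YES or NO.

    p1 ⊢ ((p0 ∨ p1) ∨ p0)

Derivation trace:
[∨I₁] p1 ⊢ ((p0 ∨ p1) ∨ p0)
  [∨I₂] p1 ⊢ (p0 ∨ p1)
    [Ax] p1 ⊢ p1

Result: YES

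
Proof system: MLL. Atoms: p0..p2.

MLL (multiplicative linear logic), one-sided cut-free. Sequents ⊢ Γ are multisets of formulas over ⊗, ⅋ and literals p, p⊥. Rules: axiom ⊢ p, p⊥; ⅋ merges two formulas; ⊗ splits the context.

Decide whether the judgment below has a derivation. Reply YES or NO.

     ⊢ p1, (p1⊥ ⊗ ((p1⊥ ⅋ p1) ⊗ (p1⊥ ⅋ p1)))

Proof tree:
[⊗]  ⊢ p1, (p1⊥ ⊗ ((p1⊥ ⅋ p1) ⊗ (p1⊥ ⅋ p1)))
  [Ax]  ⊢ p1, p1⊥
  [⊗]  ⊢ ((p1⊥ ⅋ p1) ⊗ (p1⊥ ⅋ p1))
    [⅋]  ⊢ (p1⊥ ⅋ p1)
      [Ax]  ⊢ p1, p1⊥
    [⅋]  ⊢ (p1⊥ ⅋ p1)
      [Ax]  ⊢ p1, p1⊥

Result: YES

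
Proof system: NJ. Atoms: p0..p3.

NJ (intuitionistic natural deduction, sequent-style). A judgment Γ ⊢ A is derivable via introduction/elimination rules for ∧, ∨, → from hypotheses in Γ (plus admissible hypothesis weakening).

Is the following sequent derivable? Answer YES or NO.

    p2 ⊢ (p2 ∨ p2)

Derivation (root first):
[→E] p2 ⊢ (p2 ∨ p2)
  [→I]  ⊢ (p2 → (p2 ∨ p2))
    [∨I₂] p2 ⊢ (p2 ∨ p2)
      [Ax] p2 ⊢ p2
  [Ax] p2 ⊢ p2

Result: YES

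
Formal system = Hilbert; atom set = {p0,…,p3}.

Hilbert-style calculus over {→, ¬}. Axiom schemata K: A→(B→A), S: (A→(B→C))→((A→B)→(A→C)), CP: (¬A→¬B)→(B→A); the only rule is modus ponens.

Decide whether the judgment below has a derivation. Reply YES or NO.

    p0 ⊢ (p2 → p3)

Search for a countermodel by truth-table:
  v=0000: Γ:[p0=F] Δ:[(p2 → p3)=T] refutes=False
  v=0001: Γ:[p0=F] Δ:[(p2 → p3)=T] refutes=False
  v=0010: Γ:[p0=F] Δ:[(p2 → p3)=F] refutes=False
  v=0011: Γ:[p0=F] Δ:[(p2 → p3)=T] refutes=False
  v=0100: Γ:[p0=F] Δ:[(p2 → p3)=T] refutes=False
  v=0101: Γ:[p0=F] Δ:[(p2 → p3)=T] refutes=False
  v=0110: Γ:[p0=F] Δ:[(p2 → p3)=F] refutes=False
  v=0111: Γ:[p0=F] Δ:[(p2 → p3)=T] refutes=False
  v=1000: Γ:[p0=T] Δ:[(p2 → p3)=T] refutes=False
  v=1001: Γ:[p0=T] Δ:[(p2 → p3)=T] refutes=False
  v=1010: Γ:[p0=T] Δ:[(p2 → p3)=F] refutes=True  ← countermodel

Result: NO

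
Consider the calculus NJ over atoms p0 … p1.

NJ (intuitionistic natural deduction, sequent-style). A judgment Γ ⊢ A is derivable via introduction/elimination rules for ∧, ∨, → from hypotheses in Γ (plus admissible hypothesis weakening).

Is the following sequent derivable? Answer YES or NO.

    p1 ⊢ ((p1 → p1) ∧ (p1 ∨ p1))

Proof tree:
[∧I] p1 ⊢ ((p1 → p1) ∧ (p1 ∨ p1))
  [→I]  ⊢ (p1 → p1)
    [Ax] p1 ⊢ p1
  [∨I₁] p1 ⊢ (p1 ∨ p1)
    [Ax] p1 ⊢ p1

Result: YES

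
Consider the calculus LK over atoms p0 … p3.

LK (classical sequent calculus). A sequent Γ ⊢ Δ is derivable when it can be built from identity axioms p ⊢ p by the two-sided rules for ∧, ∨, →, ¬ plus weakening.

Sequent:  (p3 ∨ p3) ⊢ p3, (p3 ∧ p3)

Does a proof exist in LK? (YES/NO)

Derivation trace:
[∨L] (p3 ∨ p3) ⊢ p3, (p3 ∧ p3)
  [∧R] p3 ⊢ (p3 ∧ p3)
    [Ax] p3 ⊢ p3
    [Ax] p3 ⊢ p3
  [WR] p3 ⊢ (p3 ∧ p3), p3
    [∧R] p3 ⊢ (p3 ∧ p3)
      [Ax] p3 ⊢ p3
      [Ax] p3 ⊢ p3

Result: YES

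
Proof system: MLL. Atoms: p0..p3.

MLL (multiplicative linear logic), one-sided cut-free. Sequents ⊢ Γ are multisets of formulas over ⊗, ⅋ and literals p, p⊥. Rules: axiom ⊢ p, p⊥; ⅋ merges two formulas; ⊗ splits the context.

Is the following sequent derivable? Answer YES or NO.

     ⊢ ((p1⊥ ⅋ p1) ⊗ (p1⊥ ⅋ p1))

Proof tree:
[⊗]  ⊢ ((p1⊥ ⅋ p1) ⊗ (p1⊥ ⅋ p1))
  [⅋]  ⊢ (p1⊥ ⅋ p1)
    [Ax]  ⊢ p1, p1⊥
  [⅋]  ⊢ (p1⊥ ⅋ p1)
    [Ax]  ⊢ p1, p1⊥

Result: YES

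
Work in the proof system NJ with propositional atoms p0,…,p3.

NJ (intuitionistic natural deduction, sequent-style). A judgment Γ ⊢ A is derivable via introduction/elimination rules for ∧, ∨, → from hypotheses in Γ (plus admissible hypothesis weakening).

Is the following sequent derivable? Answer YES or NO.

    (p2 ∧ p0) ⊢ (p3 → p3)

Derivation (root first):
[Wk] (p2 ∧ p0) ⊢ (p3 → p3)
  [→I]  ⊢ (p3 → p3)
    [Ax] p3 ⊢ p3

Result: YES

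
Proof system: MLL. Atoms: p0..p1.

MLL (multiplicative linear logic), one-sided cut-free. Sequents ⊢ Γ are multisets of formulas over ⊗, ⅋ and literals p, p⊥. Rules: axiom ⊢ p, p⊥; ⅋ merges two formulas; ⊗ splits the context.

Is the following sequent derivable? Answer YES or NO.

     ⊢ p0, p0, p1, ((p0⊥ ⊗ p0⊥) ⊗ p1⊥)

Derivation (root first):
[⊗]  ⊢ p0, p0, p1, ((p0⊥ ⊗ p0⊥) ⊗ p1⊥)
  [⊗]  ⊢ p0, p0, (p0⊥ ⊗ p0⊥)
    [Ax]  ⊢ p0, p0⊥
    [Ax]  ⊢ p0, p0⊥
  [Ax]  ⊢ p1, p1⊥

Result: YES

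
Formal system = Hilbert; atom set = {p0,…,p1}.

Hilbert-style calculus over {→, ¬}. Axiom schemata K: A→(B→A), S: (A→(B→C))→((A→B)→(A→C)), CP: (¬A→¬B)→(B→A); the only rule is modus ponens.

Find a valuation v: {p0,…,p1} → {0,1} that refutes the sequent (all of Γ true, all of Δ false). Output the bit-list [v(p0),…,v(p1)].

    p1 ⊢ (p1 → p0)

Enumerate valuations to refute Γ ⊢ Δ:
  v=00: Γ:[p1=F] Δ:[(p1 → p0)=T] refutes=False
  v=01: Γ:[p1=T] Δ:[(p1 → p0)=F] refutes=True  ← countermodel

Result: [0, 1]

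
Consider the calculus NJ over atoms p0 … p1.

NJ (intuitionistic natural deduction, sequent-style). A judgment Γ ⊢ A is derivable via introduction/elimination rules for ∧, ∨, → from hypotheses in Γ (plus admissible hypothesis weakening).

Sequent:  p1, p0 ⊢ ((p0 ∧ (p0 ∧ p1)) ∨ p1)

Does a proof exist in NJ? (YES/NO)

Proof tree:
[∨I₁] p1, p0 ⊢ ((p0 ∧ (p0 ∧ p1)) ∨ p1)
  [∧I] p1, p0 ⊢ (p0 ∧ (p0 ∧ p1))
    [Ax] p0 ⊢ p0
    [∧I] p1, p0 ⊢ (p0 ∧ p1)
      [Ax] p0 ⊢ p0
      [Ax] p1 ⊢ p1

Result: YES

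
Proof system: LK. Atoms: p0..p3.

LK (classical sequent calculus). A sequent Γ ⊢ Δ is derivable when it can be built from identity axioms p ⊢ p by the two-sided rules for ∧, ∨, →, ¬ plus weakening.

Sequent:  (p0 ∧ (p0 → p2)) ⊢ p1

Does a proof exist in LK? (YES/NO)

Enumerate valuations to refute Γ ⊢ Δ:
  v=0000: Γ:[(p0 ∧ (p0 → p2))=F] Δ:[p1=F] refutes=False
  v=0001: Γ:[(p0 ∧ (p0 → p2))=F] Δ:[p1=F] refutes=False
  v=0010: Γ:[(p0 ∧ (p0 → p2))=F] Δ:[p1=F] refutes=False
  v=0011: Γ:[(p0 ∧ (p0 → p2))=F] Δ:[p1=F] refutes=False
  v=0100: Γ:[(p0 ∧ (p0 → p2))=F] Δ:[p1=T] refutes=False
  v=0101: Γ:[(p0 ∧ (p0 → p2))=F] Δ:[p1=T] refutes=False
  v=0110: Γ:[(p0 ∧ (p0 → p2))=F] Δ:[p1=T] refutes=False
  v=0111: Γ:[(p0 ∧ (p0 → p2))=F] Δ:[p1=T] refutes=False
  v=1000: Γ:[(p0 ∧ (p0 → p2))=F] Δ:[p1=F] refutes=False
  v=1001: Γ:[(p0 ∧ (p0 → p2))=F] Δ:[p1=F] refutes=False
  v=1010: Γ:[(p0 ∧ (p0 → p2))=T] Δ:[p1=F] refutes=True  ← countermodel

Result: NO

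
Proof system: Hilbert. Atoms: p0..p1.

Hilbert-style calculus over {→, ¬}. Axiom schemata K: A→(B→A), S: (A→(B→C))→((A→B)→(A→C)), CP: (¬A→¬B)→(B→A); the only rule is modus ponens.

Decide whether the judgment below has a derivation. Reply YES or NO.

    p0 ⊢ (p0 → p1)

Enumerate valuations to refute Γ ⊢ Δ:
  v=00: Γ:[p0=F] Δ:[(p0 → p1)=T] refutes=False
  v=01: Γ:[p0=F] Δ:[(p0 → p1)=T] refutes=False
  v=10: Γ:[p0=T] Δ:[(p0 → p1)=F] refutes=True  ← countermodel

Result: NO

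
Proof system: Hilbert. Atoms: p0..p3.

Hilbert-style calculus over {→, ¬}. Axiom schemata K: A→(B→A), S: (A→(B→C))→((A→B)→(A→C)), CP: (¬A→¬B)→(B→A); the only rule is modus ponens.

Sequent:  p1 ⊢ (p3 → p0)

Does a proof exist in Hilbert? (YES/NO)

Search for a countermodel by truth-table:
  v=0000: Γ:[p1=F] Δ:[(p3 → p0)=T] refutes=False
  v=0001: Γ:[p1=F] Δ:[(p3 → p0)=F] refutes=False
  v=0010: Γ:[p1=F] Δ:[(p3 → p0)=T] refutes=False
  v=0011: Γ:[p1=F] Δ:[(p3 → p0)=F] refutes=False
  v=0100: Γ:[p1=T] Δ:[(p3 → p0)=T] refutes=False
  v=0101: Γ:[p1=T] Δ:[(p3 → p0)=F] refutes=True  ← countermodel

Result: NO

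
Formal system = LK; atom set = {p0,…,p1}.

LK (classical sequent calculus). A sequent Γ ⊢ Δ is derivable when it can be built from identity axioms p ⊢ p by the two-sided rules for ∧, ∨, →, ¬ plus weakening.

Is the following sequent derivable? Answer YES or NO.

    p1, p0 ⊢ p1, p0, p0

Derivation trace:
[WR] p1, p0 ⊢ p1, p0, p0
  [WR] p1, p0 ⊢ p1, p0
    [WL] p1, p0 ⊢ p1
      [Ax] p1 ⊢ p1

Result: YES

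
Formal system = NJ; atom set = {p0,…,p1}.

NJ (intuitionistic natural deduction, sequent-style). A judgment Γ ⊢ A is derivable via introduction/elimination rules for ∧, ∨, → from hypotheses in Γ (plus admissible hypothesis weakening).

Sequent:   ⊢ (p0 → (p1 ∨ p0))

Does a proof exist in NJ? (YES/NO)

Derivation (root first):
[→I]  ⊢ (p0 → (p1 ∨ p0))
  [∨I₂] p0 ⊢ (p1 ∨ p0)
    [Ax] p0 ⊢ p0

Result: YES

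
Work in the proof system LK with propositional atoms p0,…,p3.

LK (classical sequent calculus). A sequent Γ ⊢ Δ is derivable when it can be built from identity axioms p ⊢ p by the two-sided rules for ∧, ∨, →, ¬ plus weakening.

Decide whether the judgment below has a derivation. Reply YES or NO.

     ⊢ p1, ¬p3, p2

Enumerate valuations to refute Γ ⊢ Δ:
  v=0000: Γ:[] Δ:[p1=F, ¬p3=T, p2=F] refutes=False
  v=0001: Γ:[] Δ:[p1=F, ¬p3=F, p2=F] refutes=True  ← countermodel

Result: NO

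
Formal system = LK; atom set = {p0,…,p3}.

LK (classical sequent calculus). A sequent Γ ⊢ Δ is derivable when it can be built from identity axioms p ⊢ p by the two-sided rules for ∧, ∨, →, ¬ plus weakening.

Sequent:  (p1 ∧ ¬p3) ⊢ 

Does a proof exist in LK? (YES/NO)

Enumerate valuations to refute Γ ⊢ Δ:
  v=0000: Γ:[(p1 ∧ ¬p3)=F] Δ:[] refutes=False
  v=0001: Γ:[(p1 ∧ ¬p3)=F] Δ:[] refutes=False
  v=0010: Γ:[(p1 ∧ ¬p3)=F] Δ:[] refutes=False
  v=0011: Γ:[(p1 ∧ ¬p3)=F] Δ:[] refutes=False
  v=0100: Γ:[(p1 ∧ ¬p3)=T] Δ:[] refutes=True  ← countermodel

Result: NO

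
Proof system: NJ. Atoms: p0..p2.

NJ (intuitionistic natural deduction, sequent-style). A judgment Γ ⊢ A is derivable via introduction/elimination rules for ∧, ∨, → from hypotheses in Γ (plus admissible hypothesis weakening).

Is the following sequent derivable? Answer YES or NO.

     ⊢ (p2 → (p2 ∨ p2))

Derivation (root first):
[→I]  ⊢ (p2 → (p2 ∨ p2))
  [∨I₂] p2 ⊢ (p2 ∨ p2)
    [Ax] p2 ⊢ p2

Result: YES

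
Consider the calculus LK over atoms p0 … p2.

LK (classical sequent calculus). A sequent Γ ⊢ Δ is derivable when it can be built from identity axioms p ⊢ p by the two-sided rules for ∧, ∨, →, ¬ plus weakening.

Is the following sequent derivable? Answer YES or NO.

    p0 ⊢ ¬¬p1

Truth-table refutation:
  v=000: Γ:[p0=F] Δ:[¬¬p1=F] refutes=False
  v=001: Γ:[p0=F] Δ:[¬¬p1=F] refutes=False
  v=010: Γ:[p0=F] Δ:[¬¬p1=T] refutes=False
  v=011: Γ:[p0=F] Δ:[¬¬p1=T] refutes=False
  v=100: Γ:[p0=T] Δ:[¬¬p1=F] refutes=True  ← countermodel

Result: NO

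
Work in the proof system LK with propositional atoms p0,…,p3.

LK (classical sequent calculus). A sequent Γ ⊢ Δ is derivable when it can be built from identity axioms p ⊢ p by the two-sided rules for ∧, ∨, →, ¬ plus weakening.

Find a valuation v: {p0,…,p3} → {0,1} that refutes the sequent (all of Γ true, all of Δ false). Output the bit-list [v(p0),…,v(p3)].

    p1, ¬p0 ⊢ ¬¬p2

Search for a countermodel by truth-table:
  v=0000: Γ:[p1=F, ¬p0=T] Δ:[¬¬p2=F] refutes=False
  v=0001: Γ:[p1=F, ¬p0=T] Δ:[¬¬p2=F] refutes=False
  v=0010: Γ:[p1=F, ¬p0=T] Δ:[¬¬p2=T] refutes=False
  v=0011: Γ:[p1=F, ¬p0=T] Δ:[¬¬p2=T] refutes=False
  v=0100: Γ:[p1=T, ¬p0=T] Δ:[¬¬p2=F] refutes=True  ← countermodel

Result: [0, 1, 0, 0]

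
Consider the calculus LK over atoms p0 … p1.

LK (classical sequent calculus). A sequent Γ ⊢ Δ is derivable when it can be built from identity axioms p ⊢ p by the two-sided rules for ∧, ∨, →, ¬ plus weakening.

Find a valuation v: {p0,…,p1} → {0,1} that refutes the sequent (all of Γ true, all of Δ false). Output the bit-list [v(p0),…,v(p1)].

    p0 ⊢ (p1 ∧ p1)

Search for a countermodel by truth-table:
  v=00: Γ:[p0=F] Δ:[(p1 ∧ p1)=F] refutes=False
  v=01: Γ:[p0=F] Δ:[(p1 ∧ p1)=T] refutes=False
  v=10: Γ:[p0=T] Δ:[(p1 ∧ p1)=F] refutes=True  ← countermodel

Result: [1, 0]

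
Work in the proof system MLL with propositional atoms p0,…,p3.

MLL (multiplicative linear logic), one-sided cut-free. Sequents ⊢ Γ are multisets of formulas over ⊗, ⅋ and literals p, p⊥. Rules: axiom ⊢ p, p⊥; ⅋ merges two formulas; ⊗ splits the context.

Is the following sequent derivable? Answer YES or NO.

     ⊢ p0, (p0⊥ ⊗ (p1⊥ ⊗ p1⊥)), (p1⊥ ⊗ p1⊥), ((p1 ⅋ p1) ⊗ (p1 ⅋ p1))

Proof tree:
[⊗]  ⊢ p0, (p0⊥ ⊗ (p1⊥ ⊗ p1⊥)), (p1⊥ ⊗ p1⊥), ((p1 ⅋ p1) ⊗ (p1 ⅋ p1))
  [⅋]  ⊢ p0, (p0⊥ ⊗ (p1⊥ ⊗ p1⊥)), (p1 ⅋ p1)
    [⊗]  ⊢ p0, p1, p1, (p0⊥ ⊗ (p1⊥ ⊗ p1⊥))
      [Ax]  ⊢ p0, p0⊥
      [⊗]  ⊢ p1, p1, (p1⊥ ⊗ p1⊥)
        [Ax]  ⊢ p1, p1⊥
        [Ax]  ⊢ p1, p1⊥
  [⅋]  ⊢ (p1⊥ ⊗ p1⊥), (p1 ⅋ p1)
    [⊗]  ⊢ p1, p1, (p1⊥ ⊗ p1⊥)
      [Ax]  ⊢ p1, p1⊥
      [Ax]  ⊢ p1, p1⊥

Result: YES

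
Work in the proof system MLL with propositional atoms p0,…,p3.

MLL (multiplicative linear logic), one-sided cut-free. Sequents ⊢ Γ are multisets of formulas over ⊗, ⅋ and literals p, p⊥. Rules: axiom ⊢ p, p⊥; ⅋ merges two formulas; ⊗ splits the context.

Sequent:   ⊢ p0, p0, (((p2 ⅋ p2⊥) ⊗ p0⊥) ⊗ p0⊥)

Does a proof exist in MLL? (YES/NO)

Derivation trace:
[⊗]  ⊢ p0, p0, (((p2 ⅋ p2⊥) ⊗ p0⊥) ⊗ p0⊥)
  [⊗]  ⊢ p0, ((p2 ⅋ p2⊥) ⊗ p0⊥)
    [⅋]  ⊢ (p2 ⅋ p2⊥)
      [Ax]  ⊢ p2, p2⊥
    [Ax]  ⊢ p0, p0⊥
  [Ax]  ⊢ p0, p0⊥

Result: YES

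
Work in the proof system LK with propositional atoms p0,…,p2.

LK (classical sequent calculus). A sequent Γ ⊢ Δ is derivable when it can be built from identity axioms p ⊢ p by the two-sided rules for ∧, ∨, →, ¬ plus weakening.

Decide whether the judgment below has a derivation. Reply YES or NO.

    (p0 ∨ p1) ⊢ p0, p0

Truth-table refutation:
  v=000: Γ:[(p0 ∨ p1)=F] Δ:[p0=F, p0=F] refutes=False
  v=001: Γ:[(p0 ∨ p1)=F] Δ:[p0=F, p0=F] refutes=False
  v=010: Γ:[(p0 ∨ p1)=T] Δ:[p0=F, p0=F] refutes=True  ← countermodel

Result: NO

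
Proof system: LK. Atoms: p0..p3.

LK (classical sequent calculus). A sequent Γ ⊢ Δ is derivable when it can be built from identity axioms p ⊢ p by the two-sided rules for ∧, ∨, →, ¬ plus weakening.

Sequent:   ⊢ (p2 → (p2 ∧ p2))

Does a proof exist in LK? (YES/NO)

Proof tree:
[→R]  ⊢ (p2 → (p2 ∧ p2))
  [∧R] p2 ⊢ (p2 ∧ p2)
    [Ax] p2 ⊢ p2
    [Ax] p2 ⊢ p2

Result: YES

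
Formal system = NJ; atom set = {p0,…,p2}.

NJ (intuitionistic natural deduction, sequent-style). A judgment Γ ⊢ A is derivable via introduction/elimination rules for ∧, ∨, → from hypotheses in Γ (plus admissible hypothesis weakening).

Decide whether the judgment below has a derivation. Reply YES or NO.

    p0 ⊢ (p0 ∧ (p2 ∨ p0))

Derivation (root first):
[∧I] p0 ⊢ (p0 ∧ (p2 ∨ p0))
  [Ax] p0 ⊢ p0
  [∨I₂] p0 ⊢ (p2 ∨ p0)
    [Ax] p0 ⊢ p0

Result: YES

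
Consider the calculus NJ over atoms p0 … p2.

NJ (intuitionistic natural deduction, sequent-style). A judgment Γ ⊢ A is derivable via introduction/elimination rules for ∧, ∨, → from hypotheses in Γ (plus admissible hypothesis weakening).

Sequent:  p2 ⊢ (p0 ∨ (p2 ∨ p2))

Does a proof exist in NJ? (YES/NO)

Proof tree:
[∨I₂] p2 ⊢ (p0 ∨ (p2 ∨ p2))
  [∨I₂] p2 ⊢ (p2 ∨ p2)
    [Ax] p2 ⊢ p2

Result: YES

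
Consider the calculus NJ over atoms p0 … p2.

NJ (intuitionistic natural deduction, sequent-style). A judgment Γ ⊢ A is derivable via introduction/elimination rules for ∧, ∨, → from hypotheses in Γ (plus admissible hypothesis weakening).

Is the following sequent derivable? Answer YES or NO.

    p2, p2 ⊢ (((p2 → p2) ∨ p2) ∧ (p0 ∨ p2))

Proof tree:
[Wk] p2, p2 ⊢ (((p2 → p2) ∨ p2) ∧ (p0 ∨ p2))
  [∧I] p2 ⊢ (((p2 → p2) ∨ p2) ∧ (p0 ∨ p2))
    [∨I₁]  ⊢ ((p2 → p2) ∨ p2)
      [→I]  ⊢ (p2 → p2)
        [Ax] p2 ⊢ p2
    [∨I₂] p2 ⊢ (p0 ∨ p2)
      [Ax] p2 ⊢ p2

Result: YES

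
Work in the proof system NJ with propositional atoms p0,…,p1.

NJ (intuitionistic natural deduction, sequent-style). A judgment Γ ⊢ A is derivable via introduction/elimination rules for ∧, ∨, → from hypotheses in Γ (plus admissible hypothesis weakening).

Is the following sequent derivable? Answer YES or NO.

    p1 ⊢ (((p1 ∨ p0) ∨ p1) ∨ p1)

Derivation trace:
[∨I₁] p1 ⊢ (((p1 ∨ p0) ∨ p1) ∨ p1)
  [∨I₁] p1 ⊢ ((p1 ∨ p0) ∨ p1)
    [∨I₁] p1 ⊢ (p1 ∨ p0)
      [Ax] p1 ⊢ p1

Result: YES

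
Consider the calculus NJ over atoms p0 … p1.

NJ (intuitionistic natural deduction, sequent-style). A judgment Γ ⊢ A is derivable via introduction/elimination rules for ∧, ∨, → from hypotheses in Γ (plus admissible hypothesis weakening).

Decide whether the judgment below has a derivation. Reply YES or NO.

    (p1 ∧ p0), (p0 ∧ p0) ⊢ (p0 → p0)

Derivation trace:
[Wk] (p1 ∧ p0), (p0 ∧ p0) ⊢ (p0 → p0)
  [Wk] (p1 ∧ p0) ⊢ (p0 → p0)
    [→I]  ⊢ (p0 → p0)
      [Ax] p0 ⊢ p0

Result: YES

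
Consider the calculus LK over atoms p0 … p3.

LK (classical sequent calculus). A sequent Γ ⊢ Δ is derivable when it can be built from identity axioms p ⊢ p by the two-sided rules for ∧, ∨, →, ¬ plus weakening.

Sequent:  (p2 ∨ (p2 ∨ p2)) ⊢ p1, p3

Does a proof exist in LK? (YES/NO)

Truth-table refutation:
  v=0000: Γ:[(p2 ∨ (p2 ∨ p2))=F] Δ:[p1=F, p3=F] refutes=False
  v=0001: Γ:[(p2 ∨ (p2 ∨ p2))=F] Δ:[p1=F, p3=T] refutes=False
  v=0010: Γ:[(p2 ∨ (p2 ∨ p2))=T] Δ:[p1=F, p3=F] refutes=True  ← countermodel

Result: NO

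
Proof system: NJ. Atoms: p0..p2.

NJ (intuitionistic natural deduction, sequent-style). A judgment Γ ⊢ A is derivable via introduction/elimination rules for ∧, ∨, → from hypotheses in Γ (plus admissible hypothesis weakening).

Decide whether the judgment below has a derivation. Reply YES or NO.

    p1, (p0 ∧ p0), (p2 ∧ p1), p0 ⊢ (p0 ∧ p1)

Derivation trace:
[∧I] p1, (p0 ∧ p0), (p2 ∧ p1), p0 ⊢ (p0 ∧ p1)
  [Wk] p0, (p2 ∧ p1), (p0 ∧ p0) ⊢ p0
    [Wk] p0, (p2 ∧ p1) ⊢ p0
      [Ax] p0 ⊢ p0
  [Ax] p1 ⊢ p1

Result: YES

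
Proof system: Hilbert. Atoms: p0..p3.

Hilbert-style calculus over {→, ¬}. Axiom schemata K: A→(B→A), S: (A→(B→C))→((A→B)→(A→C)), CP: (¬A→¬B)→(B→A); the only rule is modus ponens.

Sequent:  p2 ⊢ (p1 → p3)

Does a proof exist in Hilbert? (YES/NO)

Truth-table refutation:
  v=0000: Γ:[p2=F] Δ:[(p1 → p3)=T] refutes=False
  v=0001: Γ:[p2=F] Δ:[(p1 → p3)=T] refutes=False
  v=0010: Γ:[p2=T] Δ:[(p1 → p3)=T] refutes=False
  v=0011: Γ:[p2=T] Δ:[(p1 → p3)=T] refutes=False
  v=0100: Γ:[p2=F] Δ:[(p1 → p3)=F] refutes=False
  v=0101: Γ:[p2=F] Δ:[(p1 → p3)=T] refutes=False
  v=0110: Γ:[p2=T] Δ:[(p1 → p3)=F] refutes=True  ← countermodel

Result: NO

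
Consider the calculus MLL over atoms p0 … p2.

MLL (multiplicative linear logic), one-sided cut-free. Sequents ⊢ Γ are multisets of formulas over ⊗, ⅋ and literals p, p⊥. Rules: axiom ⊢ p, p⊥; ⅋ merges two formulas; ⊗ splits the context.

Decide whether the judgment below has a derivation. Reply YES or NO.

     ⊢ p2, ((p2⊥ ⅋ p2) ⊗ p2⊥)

Proof tree:
[⊗]  ⊢ p2, ((p2⊥ ⅋ p2) ⊗ p2⊥)
  [⅋]  ⊢ (p2⊥ ⅋ p2)
    [Ax]  ⊢ p2, p2⊥
  [Ax]  ⊢ p2, p2⊥

Result: YES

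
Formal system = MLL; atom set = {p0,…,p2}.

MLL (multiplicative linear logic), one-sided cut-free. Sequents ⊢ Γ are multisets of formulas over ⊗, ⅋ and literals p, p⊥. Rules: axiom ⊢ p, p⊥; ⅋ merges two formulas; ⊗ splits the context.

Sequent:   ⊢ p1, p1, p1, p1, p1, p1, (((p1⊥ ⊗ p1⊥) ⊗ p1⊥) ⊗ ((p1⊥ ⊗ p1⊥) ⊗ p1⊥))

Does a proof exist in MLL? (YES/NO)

Proof tree:
[⊗]  ⊢ p1, p1, p1, p1, p1, p1, (((p1⊥ ⊗ p1⊥) ⊗ p1⊥) ⊗ ((p1⊥ ⊗ p1⊥) ⊗ p1⊥))
  [⊗]  ⊢ p1, p1, p1, ((p1⊥ ⊗ p1⊥) ⊗ p1⊥)
    [⊗]  ⊢ p1, p1, (p1⊥ ⊗ p1⊥)
      [Ax]  ⊢ p1, p1⊥
      [Ax]  ⊢ p1, p1⊥
    [Ax]  ⊢ p1, p1⊥
  [⊗]  ⊢ p1, p1, p1, ((p1⊥ ⊗ p1⊥) ⊗ p1⊥)
    [⊗]  ⊢ p1, p1, (p1⊥ ⊗ p1⊥)
      [Ax]  ⊢ p1, p1⊥
      [Ax]  ⊢ p1, p1⊥
    [Ax]  ⊢ p1, p1⊥

Result: YES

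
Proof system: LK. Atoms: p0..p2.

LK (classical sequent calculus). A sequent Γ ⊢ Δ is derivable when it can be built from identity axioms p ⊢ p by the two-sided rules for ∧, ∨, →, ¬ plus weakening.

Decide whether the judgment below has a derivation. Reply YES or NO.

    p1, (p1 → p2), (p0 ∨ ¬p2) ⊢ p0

Derivation (root first):
[∨L] p1, (p1 → p2), (p0 ∨ ¬p2) ⊢ p0
  [Ax] p0 ⊢ p0
  [¬L] p1, (p1 → p2), ¬p2 ⊢ 
    [→L] p1, (p1 → p2) ⊢ p2
      [Ax] p1 ⊢ p1
      [Ax] p2 ⊢ p2

Result: YES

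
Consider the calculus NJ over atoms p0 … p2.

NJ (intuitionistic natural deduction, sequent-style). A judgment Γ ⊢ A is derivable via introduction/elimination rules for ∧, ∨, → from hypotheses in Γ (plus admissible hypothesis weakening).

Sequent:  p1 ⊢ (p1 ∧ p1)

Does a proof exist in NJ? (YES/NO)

Derivation (root first):
[∧I] p1 ⊢ (p1 ∧ p1)
  [Ax] p1 ⊢ p1
  [Wk] p1, p1 ⊢ p1
    [Ax] p1 ⊢ p1

Result: YES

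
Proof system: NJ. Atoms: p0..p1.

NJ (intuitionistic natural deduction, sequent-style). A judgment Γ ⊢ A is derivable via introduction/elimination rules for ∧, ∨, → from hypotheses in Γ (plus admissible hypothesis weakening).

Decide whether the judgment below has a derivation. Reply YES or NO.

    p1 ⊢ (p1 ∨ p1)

Derivation (root first):
[∨I₁] p1 ⊢ (p1 ∨ p1)
  [→E] p1 ⊢ p1
    [→I]  ⊢ (p1 → p1)
      [Ax] p1 ⊢ p1
    [Ax] p1 ⊢ p1

Result: YES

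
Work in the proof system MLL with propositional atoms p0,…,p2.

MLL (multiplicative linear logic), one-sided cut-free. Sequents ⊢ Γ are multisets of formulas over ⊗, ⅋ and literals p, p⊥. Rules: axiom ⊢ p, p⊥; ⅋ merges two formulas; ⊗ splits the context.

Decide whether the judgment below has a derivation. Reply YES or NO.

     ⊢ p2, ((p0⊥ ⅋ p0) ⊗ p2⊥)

Proof tree:
[⊗]  ⊢ p2, ((p0⊥ ⅋ p0) ⊗ p2⊥)
  [⅋]  ⊢ (p0⊥ ⅋ p0)
    [Ax]  ⊢ p0, p0⊥
  [Ax]  ⊢ p2, p2⊥

Result: YES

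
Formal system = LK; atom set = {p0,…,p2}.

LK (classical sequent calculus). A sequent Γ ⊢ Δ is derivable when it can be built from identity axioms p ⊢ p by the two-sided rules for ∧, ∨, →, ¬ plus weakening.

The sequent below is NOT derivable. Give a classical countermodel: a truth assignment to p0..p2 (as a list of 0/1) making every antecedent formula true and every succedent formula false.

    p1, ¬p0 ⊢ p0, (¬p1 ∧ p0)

Enumerate valuations to refute Γ ⊢ Δ:
  v=000: Γ:[p1=F, ¬p0=T] Δ:[p0=F, (¬p1 ∧ p0)=F] refutes=False
  v=001: Γ:[p1=F, ¬p0=T] Δ:[p0=F, (¬p1 ∧ p0)=F] refutes=False
  v=010: Γ:[p1=T, ¬p0=T] Δ:[p0=F, (¬p1 ∧ p0)=F] refutes=True  ← countermodel

Result: [0, 1, 0]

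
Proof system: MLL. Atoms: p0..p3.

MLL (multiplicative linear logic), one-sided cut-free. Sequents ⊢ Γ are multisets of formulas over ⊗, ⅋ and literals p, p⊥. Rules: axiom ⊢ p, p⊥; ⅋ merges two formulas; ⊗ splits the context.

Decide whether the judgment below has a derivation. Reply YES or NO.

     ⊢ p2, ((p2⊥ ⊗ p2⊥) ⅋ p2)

Derivation (root first):
[⅋]  ⊢ p2, ((p2⊥ ⊗ p2⊥) ⅋ p2)
  [⊗]  ⊢ p2, p2, (p2⊥ ⊗ p2⊥)
    [Ax]  ⊢ p2, p2⊥
    [Ax]  ⊢ p2, p2⊥

Result: YES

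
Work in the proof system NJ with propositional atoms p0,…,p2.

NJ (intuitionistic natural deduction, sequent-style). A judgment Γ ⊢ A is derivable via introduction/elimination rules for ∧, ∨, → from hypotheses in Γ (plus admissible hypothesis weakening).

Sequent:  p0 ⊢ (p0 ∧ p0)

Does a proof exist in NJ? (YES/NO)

Derivation trace:
[∧I] p0 ⊢ (p0 ∧ p0)
  [Ax] p0 ⊢ p0
  [Wk] p0, p0 ⊢ p0
    [Ax] p0 ⊢ p0

Result: YES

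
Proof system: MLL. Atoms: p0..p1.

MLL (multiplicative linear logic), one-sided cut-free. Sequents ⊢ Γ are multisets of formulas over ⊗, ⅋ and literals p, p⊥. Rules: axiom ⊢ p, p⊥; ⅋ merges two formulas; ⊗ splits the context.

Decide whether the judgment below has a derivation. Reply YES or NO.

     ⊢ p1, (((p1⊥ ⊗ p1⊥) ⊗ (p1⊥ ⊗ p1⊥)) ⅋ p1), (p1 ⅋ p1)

Proof tree:
[⅋]  ⊢ p1, (((p1⊥ ⊗ p1⊥) ⊗ (p1⊥ ⊗ p1⊥)) ⅋ p1), (p1 ⅋ p1)
  [⅋]  ⊢ p1, p1, p1, (((p1⊥ ⊗ p1⊥) ⊗ (p1⊥ ⊗ p1⊥)) ⅋ p1)
    [⊗]  ⊢ p1, p1, p1, p1, ((p1⊥ ⊗ p1⊥) ⊗ (p1⊥ ⊗ p1⊥))
      [⊗]  ⊢ p1, p1, (p1⊥ ⊗ p1⊥)
        [Ax]  ⊢ p1, p1⊥
        [Ax]  ⊢ p1, p1⊥
      [⊗]  ⊢ p1, p1, (p1⊥ ⊗ p1⊥)
        [Ax]  ⊢ p1, p1⊥
        [Ax]  ⊢ p1, p1⊥

Result: YES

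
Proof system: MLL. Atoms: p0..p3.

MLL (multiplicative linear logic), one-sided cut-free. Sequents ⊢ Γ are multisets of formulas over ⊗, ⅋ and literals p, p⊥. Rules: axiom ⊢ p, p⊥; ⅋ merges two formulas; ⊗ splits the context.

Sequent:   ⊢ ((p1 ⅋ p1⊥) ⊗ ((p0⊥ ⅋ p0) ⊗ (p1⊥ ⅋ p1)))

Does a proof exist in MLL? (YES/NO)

Derivation trace:
[⊗]  ⊢ ((p1 ⅋ p1⊥) ⊗ ((p0⊥ ⅋ p0) ⊗ (p1⊥ ⅋ p1)))
  [⅋]  ⊢ (p1 ⅋ p1⊥)
    [Ax]  ⊢ p1, p1⊥
  [⊗]  ⊢ ((p0⊥ ⅋ p0) ⊗ (p1⊥ ⅋ p1))
    [⅋]  ⊢ (p0⊥ ⅋ p0)
      [Ax]  ⊢ p0, p0⊥
    [⅋]  ⊢ (p1⊥ ⅋ p1)
      [Ax]  ⊢ p1, p1⊥

Result: YES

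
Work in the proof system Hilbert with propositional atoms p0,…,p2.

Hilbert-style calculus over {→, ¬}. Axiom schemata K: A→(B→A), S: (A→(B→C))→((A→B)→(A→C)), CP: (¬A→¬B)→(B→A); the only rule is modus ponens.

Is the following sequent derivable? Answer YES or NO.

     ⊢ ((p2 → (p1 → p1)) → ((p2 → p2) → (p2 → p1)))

Search for a countermodel by truth-table:
  v=000: Γ:[] Δ:[((p2 → (p1 → p1)) → ((p2 → p2) → (p2 → p1)))=T] refutes=False
  v=001: Γ:[] Δ:[((p2 → (p1 → p1)) → ((p2 → p2) → (p2 → p1)))=F] refutes=True  ← countermodel

Result: NO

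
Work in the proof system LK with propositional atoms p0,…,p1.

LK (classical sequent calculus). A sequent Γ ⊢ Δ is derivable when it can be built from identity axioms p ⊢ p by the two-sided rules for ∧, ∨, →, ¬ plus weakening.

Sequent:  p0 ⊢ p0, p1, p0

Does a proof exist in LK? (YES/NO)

Proof tree:
[WR] p0 ⊢ p0, p1, p0
  [WR] p0 ⊢ p0, p1
    [Ax] p0 ⊢ p0

Result: YES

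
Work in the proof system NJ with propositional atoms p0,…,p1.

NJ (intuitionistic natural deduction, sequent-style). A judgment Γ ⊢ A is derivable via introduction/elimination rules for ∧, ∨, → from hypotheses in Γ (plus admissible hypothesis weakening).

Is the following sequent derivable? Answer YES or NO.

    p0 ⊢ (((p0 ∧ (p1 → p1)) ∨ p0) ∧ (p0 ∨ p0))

Proof tree:
[∧I] p0 ⊢ (((p0 ∧ (p1 → p1)) ∨ p0) ∧ (p0 ∨ p0))
  [∨I₁] p0 ⊢ ((p0 ∧ (p1 → p1)) ∨ p0)
    [∧I] p0 ⊢ (p0 ∧ (p1 → p1))
      [Ax] p0 ⊢ p0
      [→I]  ⊢ (p1 → p1)
        [Ax] p1 ⊢ p1
  [∨I₂] p0 ⊢ (p0 ∨ p0)
    [Ax] p0 ⊢ p0

Result: YES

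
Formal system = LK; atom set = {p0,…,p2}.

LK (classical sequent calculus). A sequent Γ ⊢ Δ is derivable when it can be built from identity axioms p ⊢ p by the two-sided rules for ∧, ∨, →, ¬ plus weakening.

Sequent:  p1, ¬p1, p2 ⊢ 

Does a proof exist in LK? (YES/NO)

Derivation trace:
[WL] p1, ¬p1, p2 ⊢ 
  [¬L] p1, ¬p1 ⊢ 
    [Ax] p1 ⊢ p1

Result: YES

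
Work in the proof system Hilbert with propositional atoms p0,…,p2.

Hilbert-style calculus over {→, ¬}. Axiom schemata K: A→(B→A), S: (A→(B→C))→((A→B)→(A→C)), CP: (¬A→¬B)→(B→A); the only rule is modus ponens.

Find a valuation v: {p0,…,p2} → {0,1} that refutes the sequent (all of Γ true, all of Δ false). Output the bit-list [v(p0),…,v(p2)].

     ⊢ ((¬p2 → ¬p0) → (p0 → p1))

Truth-table refutation:
  v=000: Γ:[] Δ:[((¬p2 → ¬p0) → (p0 → p1))=T] refutes=False
  v=001: Γ:[] Δ:[((¬p2 → ¬p0) → (p0 → p1))=T] refutes=False
  v=010: Γ:[] Δ:[((¬p2 → ¬p0) → (p0 → p1))=T] refutes=False
  v=011: Γ:[] Δ:[((¬p2 → ¬p0) → (p0 → p1))=T] refutes=False
  v=100: Γ:[] Δ:[((¬p2 → ¬p0) → (p0 → p1))=T] refutes=False
  v=101: Γ:[] Δ:[((¬p2 → ¬p0) → (p0 → p1))=F] refutes=True  ← countermodel

Result: [1, 0, 1]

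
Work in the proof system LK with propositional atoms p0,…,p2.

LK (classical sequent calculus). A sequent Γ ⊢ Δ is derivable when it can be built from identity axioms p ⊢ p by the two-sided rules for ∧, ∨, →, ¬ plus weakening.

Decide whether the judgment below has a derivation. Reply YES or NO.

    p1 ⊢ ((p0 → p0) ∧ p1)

Derivation (root first):
[∧R] p1 ⊢ ((p0 → p0) ∧ p1)
  [→R]  ⊢ (p0 → p0)
    [Ax] p0 ⊢ p0
  [Ax] p1 ⊢ p1

Result: YES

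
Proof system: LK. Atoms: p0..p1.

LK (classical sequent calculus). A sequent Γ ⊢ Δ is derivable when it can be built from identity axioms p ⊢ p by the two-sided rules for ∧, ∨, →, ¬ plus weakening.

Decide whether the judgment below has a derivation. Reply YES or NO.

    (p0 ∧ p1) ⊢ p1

Derivation (root first):
[∧L] (p0 ∧ p1) ⊢ p1
  [WL] p1, p0 ⊢ p1
    [Ax] p1 ⊢ p1

Result: YES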